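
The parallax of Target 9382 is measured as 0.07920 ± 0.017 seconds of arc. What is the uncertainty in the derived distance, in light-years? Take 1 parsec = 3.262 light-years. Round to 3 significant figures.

d = 1/p, so σ_d = σ_p / p².
σ_d = 0.0170 / (0.07920)² = 0.0170 / 0.0062726 = 2.7102 pc = 2.7102 × 3.262 ly = 8.8407 ly.

8.84 ly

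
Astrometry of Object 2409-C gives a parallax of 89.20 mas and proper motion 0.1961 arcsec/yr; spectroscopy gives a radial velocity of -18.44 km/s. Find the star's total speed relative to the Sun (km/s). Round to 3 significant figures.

21.2 km/s

d = 1/p = 1/0.08920″ = 11.211 pc.
v_t = 4.740 μ d = 4.740 × 0.1961 × 11.211 = 10.421 km/s.
v = √(v_r² + v_t²) = √((-18.44)² + 10.421²) = √448.631 = 21.181 km/s.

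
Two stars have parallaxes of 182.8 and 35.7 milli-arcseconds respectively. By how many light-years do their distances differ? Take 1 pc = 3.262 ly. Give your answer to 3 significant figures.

d_A = 1/0.1828″ = 5.4705 pc; d_B = 1/0.03570″ = 28.011 pc.
|d_B − d_A| = |28.011 − 5.4705| = 22.541 pc = 22.541 × 3.262 ly = 73.529 ly.

73.5 ly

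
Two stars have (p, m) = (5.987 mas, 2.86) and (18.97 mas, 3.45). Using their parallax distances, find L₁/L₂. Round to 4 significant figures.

d₁ = 1/p₁ = 1/0.005987″ = 167.03 pc; d₂ = 1/p₂ = 1/0.01897″ = 52.715 pc.
M₁ = m₁ − 5 log₁₀ d₁ + 5 = 2.86 − 11.1140 + 5 = -3.2540.
M₂ = 3.45 − 8.6097 + 5 = -0.1597.
L₁/L₂ = 10^(0.4(M₂ − M₁)) = 10^(0.4 × 3.0943) = 10^1.23772 = 17.287.

L₁/L₂ = 17.29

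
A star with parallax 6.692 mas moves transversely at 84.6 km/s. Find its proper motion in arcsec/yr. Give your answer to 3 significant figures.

0.119 arcsec/yr

d = 1/p = 1/0.006692″ = 149.43 pc.
μ = v_t / (4.74 d) = 84.6 / (4.74 × 149.43) = 84.6 / 708.3 = 0.11944 ″/yr.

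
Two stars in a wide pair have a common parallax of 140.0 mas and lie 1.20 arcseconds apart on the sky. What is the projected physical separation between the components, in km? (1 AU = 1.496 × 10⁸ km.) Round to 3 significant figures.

1.28 × 10^9 km

d = 1/p = 1/0.1400″ = 7.1429 pc.
At distance d (pc), an angle of θ arcsec spans θ·d AU: s = 1.20 × 7.1429 = 8.5715 AU.
= 8.5715 × 1.496 × 10⁸ km = 1.2823 × 10^9 km.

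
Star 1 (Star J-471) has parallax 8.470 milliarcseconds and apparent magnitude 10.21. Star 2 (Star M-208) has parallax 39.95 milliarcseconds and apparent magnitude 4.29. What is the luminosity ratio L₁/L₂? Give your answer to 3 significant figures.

d₁ = 1/p₁ = 1/0.008470″ = 118.06 pc; d₂ = 1/p₂ = 1/0.03995″ = 25.031 pc.
M₁ = m₁ − 5 log₁₀ d₁ + 5 = 10.21 − 10.3605 + 5 = 4.8495.
M₂ = 4.29 − 6.9924 + 5 = 2.2976.
L₁/L₂ = 10^(0.4(M₂ − M₁)) = 10^(0.4 × (-2.5519)) = 10^(-1.02076) = 0.095332.

L₁/L₂ = 0.0953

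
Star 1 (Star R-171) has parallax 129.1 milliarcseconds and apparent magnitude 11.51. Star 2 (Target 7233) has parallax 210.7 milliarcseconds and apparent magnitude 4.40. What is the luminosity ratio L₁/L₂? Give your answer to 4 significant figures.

d₁ = 1/p₁ = 1/0.1291″ = 7.7459 pc; d₂ = 1/p₂ = 1/0.2107″ = 4.7461 pc.
M₁ = m₁ − 5 log₁₀ d₁ + 5 = 11.51 − 4.4454 + 5 = 12.0646.
M₂ = 4.40 − 3.3817 + 5 = 6.0183.
L₁/L₂ = 10^(0.4(M₂ − M₁)) = 10^(0.4 × (-6.0463)) = 10^(-2.41852) = 0.0038149.

L₁/L₂ = 0.003815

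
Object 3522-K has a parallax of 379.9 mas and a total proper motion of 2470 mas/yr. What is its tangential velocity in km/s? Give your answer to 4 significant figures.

30.82 km/s

d = 1/p = 1/0.3799″ = 2.6323 pc.
μ = 2470 mas/yr = 2.47 ″/yr.
v_t = 4.74 × μ × d = 4.74 × 2.47 × 2.6323 = 30.818 km/s.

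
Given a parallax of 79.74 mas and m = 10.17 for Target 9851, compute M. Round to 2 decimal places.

M = 9.68

d = 1/p = 1/0.07974″ = 12.541 pc.
m − M = 5 log₁₀(12.541) − 5 = 5.4917 − 5 = 0.4917.
M = m − (m − M) = 10.17 − 0.4917 = 9.68.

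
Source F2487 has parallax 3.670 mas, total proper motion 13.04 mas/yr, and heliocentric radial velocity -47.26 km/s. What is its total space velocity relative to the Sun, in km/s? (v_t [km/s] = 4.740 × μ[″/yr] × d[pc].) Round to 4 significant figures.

d = 1/p = 1/0.003670″ = 272.48 pc.
μ = 13.04 mas/yr = 0.01304 ″/yr.
v_t = 4.740 μ d = 4.740 × 0.01304 × 272.48 = 16.842 km/s.
v = √(v_r² + v_t²) = √((-47.26)² + 16.842²) = √2517.16 = 50.171 km/s.

50.17 km/s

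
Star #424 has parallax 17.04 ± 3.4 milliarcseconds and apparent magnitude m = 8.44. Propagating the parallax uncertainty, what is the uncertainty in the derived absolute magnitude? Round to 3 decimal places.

σ_M = 0.433 mag

M = m − 5 log₁₀ d + 5 = m + 5 log₁₀ p + 5, so ∂M/∂p = 5/(p ln 10).
σ_M = (5/ln 10) · (σ_p/p) = 2.1715 × 3.4/17.04 = 2.1715 × 0.19953 = 0.43328.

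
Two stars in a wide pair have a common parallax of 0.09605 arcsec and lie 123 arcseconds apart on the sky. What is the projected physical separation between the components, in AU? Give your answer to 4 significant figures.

1281 AU

d = 1/p = 1/0.09605″ = 10.411 pc.
At distance d (pc), an angle of θ arcsec spans θ·d AU: s = 123 × 10.411 = 1280.6 AU.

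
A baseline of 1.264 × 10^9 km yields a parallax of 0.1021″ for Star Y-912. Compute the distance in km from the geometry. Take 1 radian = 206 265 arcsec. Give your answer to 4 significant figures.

2.554 × 10^15 km

θ = 0.1021″ = 0.1021/206265 = 4.9499 × 10^-7 rad.
d = B/θ = (1.264 × 10^9) / (4.9499 × 10^-7) = 2.5536 × 10^15 km.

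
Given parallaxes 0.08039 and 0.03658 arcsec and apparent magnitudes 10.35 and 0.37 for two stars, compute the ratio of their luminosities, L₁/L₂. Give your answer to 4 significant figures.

d₁ = 1/p₁ = 1/0.08039″ = 12.439 pc; d₂ = 1/p₂ = 1/0.03658″ = 27.337 pc.
M₁ = m₁ − 5 log₁₀ d₁ + 5 = 10.35 − 5.4739 + 5 = 9.8761.
M₂ = 0.37 − 7.1838 + 5 = -1.8138.
L₁/L₂ = 10^(0.4(M₂ − M₁)) = 10^(0.4 × (-11.6899)) = 10^(-4.67596) = 0.000021088.

L₁/L₂ = 2.109 × 10^-5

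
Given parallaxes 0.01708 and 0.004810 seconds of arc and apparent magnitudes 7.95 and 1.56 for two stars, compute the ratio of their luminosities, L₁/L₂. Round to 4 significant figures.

d₁ = 1/p₁ = 1/0.01708″ = 58.548 pc; d₂ = 1/p₂ = 1/0.004810″ = 207.9 pc.
M₁ = m₁ − 5 log₁₀ d₁ + 5 = 7.95 − 8.8376 + 5 = 4.1124.
M₂ = 1.56 − 11.5893 + 5 = -5.0293.
L₁/L₂ = 10^(0.4(M₂ − M₁)) = 10^(0.4 × (-9.1417)) = 10^(-3.65668) = 0.00022046.

L₁/L₂ = 0.0002205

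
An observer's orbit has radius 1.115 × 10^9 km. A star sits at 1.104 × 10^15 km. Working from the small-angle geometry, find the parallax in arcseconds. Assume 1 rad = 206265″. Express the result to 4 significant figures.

θ ≈ B/d = (1.115 × 10^9) / (1.104 × 10^15) = 1.0100 × 10^-6 rad.
In arcseconds: 1.0100 × 10^-6 × 206265 = 0.20833″.

0.2083 arcsec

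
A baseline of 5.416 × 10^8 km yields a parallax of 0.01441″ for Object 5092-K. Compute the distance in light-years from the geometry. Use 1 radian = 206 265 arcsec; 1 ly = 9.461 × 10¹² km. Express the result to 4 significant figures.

θ = 0.01441″ = 0.01441/206265 = 6.9862 × 10^-8 rad.
d = B/θ = (5.416 × 10^8) / (6.9862 × 10^-8) = 7.7524 × 10^15 km = (7.7524 × 10^15) / (9.461 × 10^12) ly = 819.41 ly.

819.4 ly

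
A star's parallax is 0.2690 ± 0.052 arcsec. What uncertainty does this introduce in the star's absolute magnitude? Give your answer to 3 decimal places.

σ_M = 0.420 mag

M = m − 5 log₁₀ d + 5 = m + 5 log₁₀ p + 5, so ∂M/∂p = 5/(p ln 10).
σ_M = (5/ln 10) · (σ_p/p) = 2.1715 × 0.052/0.2690 = 2.1715 × 0.19331 = 0.41977.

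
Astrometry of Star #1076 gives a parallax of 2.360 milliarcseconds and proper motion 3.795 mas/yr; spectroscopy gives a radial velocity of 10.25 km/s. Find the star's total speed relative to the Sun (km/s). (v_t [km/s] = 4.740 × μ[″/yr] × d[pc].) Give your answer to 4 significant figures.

12.77 km/s

d = 1/p = 1/0.002360″ = 423.73 pc.
μ = 3.795 mas/yr = 0.003795 ″/yr.
v_t = 4.740 μ d = 4.740 × 0.003795 × 423.73 = 7.6222 km/s.
v = √(v_r² + v_t²) = √(10.25² + 7.6222²) = √163.16 = 12.773 km/s.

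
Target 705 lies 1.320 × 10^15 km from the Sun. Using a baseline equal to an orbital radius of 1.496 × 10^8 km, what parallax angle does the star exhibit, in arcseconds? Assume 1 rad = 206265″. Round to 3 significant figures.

θ ≈ B/d = (1.496 × 10^8) / (1.320 × 10^15) = 1.1333 × 10^-7 rad.
In arcseconds: 1.1333 × 10^-7 × 206265 = 0.023376″.

0.0234 arcsec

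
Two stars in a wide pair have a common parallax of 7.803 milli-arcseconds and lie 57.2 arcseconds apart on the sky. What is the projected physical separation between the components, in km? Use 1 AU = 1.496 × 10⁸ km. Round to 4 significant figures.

1.097 × 10^12 km

d = 1/p = 1/0.007803″ = 128.16 pc.
At distance d (pc), an angle of θ arcsec spans θ·d AU: s = 57.2 × 128.16 = 7330.8 AU.
= 7330.8 × 1.496 × 10⁸ km = 1.0967 × 10^12 km.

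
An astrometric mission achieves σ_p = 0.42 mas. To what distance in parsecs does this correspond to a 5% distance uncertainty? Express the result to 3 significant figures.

σ_d/d = σ_p/p, so the condition is σ_p/p ≤ 0.05, i.e. p ≥ σ_p/0.05.
p_min = 0.42/0.05 = 8.4 mas = 0.0084 arcsec.
d_max = 1/p_min = 1/0.0084 = 119.05 pc.

119 pc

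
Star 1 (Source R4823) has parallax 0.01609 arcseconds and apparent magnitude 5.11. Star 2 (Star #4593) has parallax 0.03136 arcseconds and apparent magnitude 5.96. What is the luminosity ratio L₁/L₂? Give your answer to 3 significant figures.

L₁/L₂ = 8.31

d₁ = 1/p₁ = 1/0.01609″ = 62.15 pc; d₂ = 1/p₂ = 1/0.03136″ = 31.888 pc.
M₁ = m₁ − 5 log₁₀ d₁ + 5 = 5.11 − 8.9672 + 5 = 1.1428.
M₂ = 5.96 − 7.5181 + 5 = 3.4419.
L₁/L₂ = 10^(0.4(M₂ − M₁)) = 10^(0.4 × 2.2991) = 10^0.91964 = 8.3107.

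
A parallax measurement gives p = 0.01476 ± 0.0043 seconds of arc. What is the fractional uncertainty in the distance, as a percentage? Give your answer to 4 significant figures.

29.13%

For d = 1/p, |σ_d/d| = |σ_p/p|.
σ_p/p = 0.0043 / 0.01476 = 0.29133 = 29.133%.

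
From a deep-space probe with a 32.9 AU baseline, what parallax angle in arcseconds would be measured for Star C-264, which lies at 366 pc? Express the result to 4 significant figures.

0.08989 arcsec

p (arcsec) = B (AU) / d (pc).
p = 32.9 / 366 = 0.089891 arcsec.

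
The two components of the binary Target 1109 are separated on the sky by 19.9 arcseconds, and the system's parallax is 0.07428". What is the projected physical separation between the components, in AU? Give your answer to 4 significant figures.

267.9 AU

d = 1/p = 1/0.07428″ = 13.463 pc.
At distance d (pc), an angle of θ arcsec spans θ·d AU: s = 19.9 × 13.463 = 267.91 AU.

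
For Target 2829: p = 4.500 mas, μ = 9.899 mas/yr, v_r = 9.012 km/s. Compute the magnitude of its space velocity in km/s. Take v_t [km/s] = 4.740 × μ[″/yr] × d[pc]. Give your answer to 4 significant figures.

d = 1/p = 1/0.004500″ = 222.22 pc.
μ = 9.899 mas/yr = 0.009899 ″/yr.
v_t = 4.740 μ d = 4.740 × 0.009899 × 222.22 = 10.427 km/s.
v = √(v_r² + v_t²) = √(9.012² + 10.427²) = √189.938 = 13.782 km/s.

13.78 km/s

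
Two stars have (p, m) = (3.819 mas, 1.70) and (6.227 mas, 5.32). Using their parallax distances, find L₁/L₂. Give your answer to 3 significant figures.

d₁ = 1/p₁ = 1/0.003819″ = 261.85 pc; d₂ = 1/p₂ = 1/0.006227″ = 160.59 pc.
M₁ = m₁ − 5 log₁₀ d₁ + 5 = 1.70 − 12.0903 + 5 = -5.3903.
M₂ = 5.32 − 11.0286 + 5 = -0.7086.
L₁/L₂ = 10^(0.4(M₂ − M₁)) = 10^(0.4 × 4.6817) = 10^1.87268 = 74.59.

L₁/L₂ = 74.6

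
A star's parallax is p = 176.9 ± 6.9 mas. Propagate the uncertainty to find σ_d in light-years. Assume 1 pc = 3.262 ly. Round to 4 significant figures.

0.7192 ly

d = 1/p, so σ_d = σ_p / p².
σ_d = 0.00690 / (0.1769)² = 0.00690 / 0.031294 = 0.22049 pc = 0.22049 × 3.262 ly = 0.71924 ly.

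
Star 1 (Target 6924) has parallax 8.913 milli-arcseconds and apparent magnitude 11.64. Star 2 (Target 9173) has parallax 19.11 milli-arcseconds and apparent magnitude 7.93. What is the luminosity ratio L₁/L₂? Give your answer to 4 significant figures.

L₁/L₂ = 0.1508

d₁ = 1/p₁ = 1/0.008913″ = 112.2 pc; d₂ = 1/p₂ = 1/0.01911″ = 52.329 pc.
M₁ = m₁ − 5 log₁₀ d₁ + 5 = 11.64 − 10.2500 + 5 = 6.3900.
M₂ = 7.93 − 8.5937 + 5 = 4.3363.
L₁/L₂ = 10^(0.4(M₂ − M₁)) = 10^(0.4 × (-2.0537)) = 10^(-0.82148) = 0.15084.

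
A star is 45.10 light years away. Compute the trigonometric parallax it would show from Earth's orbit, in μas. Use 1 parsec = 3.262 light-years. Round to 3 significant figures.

72300 μas

d = 45.10 ly ÷ 3.262 = 13.826 pc.
p = 1/d = 1/13.826 = 0.072327 arcsec.
= 0.072327 × 10⁶ = 72327 μas.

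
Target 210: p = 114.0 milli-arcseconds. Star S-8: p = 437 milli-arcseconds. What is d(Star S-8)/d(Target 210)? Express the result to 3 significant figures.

Since d = 1/p, d_B/d_A = p_A/p_B.
= 114.0 / 437 = 0.26087.

0.261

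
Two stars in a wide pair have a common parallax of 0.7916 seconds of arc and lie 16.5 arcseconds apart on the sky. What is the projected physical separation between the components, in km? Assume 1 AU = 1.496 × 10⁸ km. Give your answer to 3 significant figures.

3.12 × 10^9 km

d = 1/p = 1/0.7916″ = 1.2633 pc.
At distance d (pc), an angle of θ arcsec spans θ·d AU: s = 16.5 × 1.2633 = 20.844 AU.
= 20.844 × 1.496 × 10⁸ km = 3.1183 × 10^9 km.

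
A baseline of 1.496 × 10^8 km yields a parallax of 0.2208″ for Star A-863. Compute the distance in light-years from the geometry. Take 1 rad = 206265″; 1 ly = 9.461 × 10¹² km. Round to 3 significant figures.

14.8 ly

θ = 0.2208″ = 0.2208/206265 = 1.0705 × 10^-6 rad.
d = B/θ = (1.496 × 10^8) / (1.0705 × 10^-6) = 1.3975 × 10^14 km = (1.3975 × 10^14) / (9.461 × 10^12) ly = 14.771 ly.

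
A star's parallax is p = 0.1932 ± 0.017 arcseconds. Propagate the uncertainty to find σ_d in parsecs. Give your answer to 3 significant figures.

0.455 pc

d = 1/p, so σ_d = σ_p / p².
σ_d = 0.0170 / (0.1932)² = 0.0170 / 0.037326 = 0.45545 pc.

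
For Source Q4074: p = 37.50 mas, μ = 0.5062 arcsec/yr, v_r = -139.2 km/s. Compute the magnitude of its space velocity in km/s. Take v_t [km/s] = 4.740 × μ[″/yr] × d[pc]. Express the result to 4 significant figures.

153.2 km/s

d = 1/p = 1/0.03750″ = 26.667 pc.
v_t = 4.740 μ d = 4.740 × 0.5062 × 26.667 = 63.984 km/s.
v = √(v_r² + v_t²) = √((-139.2)² + 63.984²) = √23470.6 = 153.2 km/s.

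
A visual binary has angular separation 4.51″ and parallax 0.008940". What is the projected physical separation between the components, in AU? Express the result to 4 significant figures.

d = 1/p = 1/0.008940″ = 111.86 pc.
At distance d (pc), an angle of θ arcsec spans θ·d AU: s = 4.51 × 111.86 = 504.49 AU.

504.5 AU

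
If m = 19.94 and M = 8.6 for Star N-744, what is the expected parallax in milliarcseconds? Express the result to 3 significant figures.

m − M = 19.94 − 8.6 = 11.34.
d = 10^((m−M)/5 + 1) = 10^3.268 = 1853.5 pc.
p = 1/d = 1/1853.5 = 0.00053952 arcsec = 0.53952 mas.

0.540 mas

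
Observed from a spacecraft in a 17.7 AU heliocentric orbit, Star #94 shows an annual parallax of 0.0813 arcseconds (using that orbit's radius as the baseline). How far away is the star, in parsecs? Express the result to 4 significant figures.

217.7 pc

With baseline B (in AU) and parallax p (in arcsec), d = B/p parsecs.
d = 17.7 / 0.0813 = 217.71 pc.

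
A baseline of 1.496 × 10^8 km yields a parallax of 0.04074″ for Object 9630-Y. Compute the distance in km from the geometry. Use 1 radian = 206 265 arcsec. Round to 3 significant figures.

7.57 × 10^14 km

θ = 0.04074″ = 0.04074/206265 = 1.9751 × 10^-7 rad.
d = B/θ = (1.496 × 10^8) / (1.9751 × 10^-7) = 7.5743 × 10^14 km.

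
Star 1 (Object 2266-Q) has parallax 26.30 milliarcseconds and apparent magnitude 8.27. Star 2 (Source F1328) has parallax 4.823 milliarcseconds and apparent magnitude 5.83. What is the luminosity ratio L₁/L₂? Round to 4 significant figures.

d₁ = 1/p₁ = 1/0.02630″ = 38.023 pc; d₂ = 1/p₂ = 1/0.004823″ = 207.34 pc.
M₁ = m₁ − 5 log₁₀ d₁ + 5 = 8.27 − 7.9002 + 5 = 5.3698.
M₂ = 5.83 − 11.5834 + 5 = -0.7534.
L₁/L₂ = 10^(0.4(M₂ − M₁)) = 10^(0.4 × (-6.1232)) = 10^(-2.44928) = 0.003554.

L₁/L₂ = 0.003554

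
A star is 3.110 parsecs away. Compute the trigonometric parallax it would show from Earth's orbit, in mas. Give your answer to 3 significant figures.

p = 1/d = 1/3.11 = 0.32154 arcsec.
= 0.32154 × 1000 = 321.54 mas.

322 mas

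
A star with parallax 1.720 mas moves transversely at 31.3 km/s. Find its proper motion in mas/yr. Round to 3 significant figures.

d = 1/p = 1/0.001720″ = 581.4 pc.
μ = v_t / (4.74 d) = 31.3 / (4.74 × 581.4) = 31.3 / 2755.8 = 0.011358 ″/yr = 11.358 mas/yr.

11.4 mas/yr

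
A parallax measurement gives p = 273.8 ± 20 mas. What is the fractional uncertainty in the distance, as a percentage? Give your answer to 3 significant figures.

For d = 1/p, |σ_d/d| = |σ_p/p|.
σ_p/p = 20 / 273.8 = 0.073046 = 7.3046%.

7.30%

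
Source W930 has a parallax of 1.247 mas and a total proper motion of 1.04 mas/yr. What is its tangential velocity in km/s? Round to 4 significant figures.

3.953 km/s

d = 1/p = 1/0.001247″ = 801.92 pc.
μ = 1.04 mas/yr = 0.00104 ″/yr.
v_t = 4.74 × μ × d = 4.74 × 0.00104 × 801.92 = 3.9531 km/s.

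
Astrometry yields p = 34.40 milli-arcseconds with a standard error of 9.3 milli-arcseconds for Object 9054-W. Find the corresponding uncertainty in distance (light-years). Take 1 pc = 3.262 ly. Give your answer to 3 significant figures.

25.6 ly

d = 1/p, so σ_d = σ_p / p².
σ_d = 0.00930 / (0.03440)² = 0.00930 / 0.0011834 = 7.8587 pc = 7.8587 × 3.262 ly = 25.635 ly.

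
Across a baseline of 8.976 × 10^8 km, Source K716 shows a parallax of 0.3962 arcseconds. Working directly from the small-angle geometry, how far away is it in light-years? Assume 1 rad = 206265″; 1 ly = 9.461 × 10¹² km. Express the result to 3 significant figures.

θ = 0.3962″ = 0.3962/206265 = 1.9208 × 10^-6 rad.
d = B/θ = (8.976 × 10^8) / (1.9208 × 10^-6) = 4.6731 × 10^14 km = (4.6731 × 10^14) / (9.461 × 10^12) ly = 49.393 ly.

49.4 ly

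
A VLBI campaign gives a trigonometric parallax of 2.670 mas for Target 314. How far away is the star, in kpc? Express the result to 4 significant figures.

0.3745 kpc

p = 2.670 mas = 0.002670 arcsec.
d = 1/p = 1/0.002670 = 374.53 pc.
= 0.37453 kpc.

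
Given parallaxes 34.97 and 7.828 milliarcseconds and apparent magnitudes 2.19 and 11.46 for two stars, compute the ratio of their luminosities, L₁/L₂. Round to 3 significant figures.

d₁ = 1/p₁ = 1/0.03497″ = 28.596 pc; d₂ = 1/p₂ = 1/0.007828″ = 127.75 pc.
M₁ = m₁ − 5 log₁₀ d₁ + 5 = 2.19 − 7.2815 + 5 = -0.0915.
M₂ = 11.46 − 10.5318 + 5 = 5.9282.
L₁/L₂ = 10^(0.4(M₂ − M₁)) = 10^(0.4 × 6.0197) = 10^2.40788 = 255.79.

L₁/L₂ = 256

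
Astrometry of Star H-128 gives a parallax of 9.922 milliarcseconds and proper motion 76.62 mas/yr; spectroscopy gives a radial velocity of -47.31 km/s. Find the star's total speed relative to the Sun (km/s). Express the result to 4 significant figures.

d = 1/p = 1/0.009922″ = 100.79 pc.
μ = 76.62 mas/yr = 0.07662 ″/yr.
v_t = 4.740 μ d = 4.740 × 0.07662 × 100.79 = 36.605 km/s.
v = √(v_r² + v_t²) = √((-47.31)² + 36.605²) = √3578.16 = 59.818 km/s.

59.82 km/s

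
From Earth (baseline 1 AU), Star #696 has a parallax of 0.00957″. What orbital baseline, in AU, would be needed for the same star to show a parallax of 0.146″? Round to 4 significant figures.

15.26 AU

Parallax scales linearly with baseline: p ∝ B, so B = p_target / p_Earth × 1 AU.
B = 0.146 / 0.00957 = 15.256 AU.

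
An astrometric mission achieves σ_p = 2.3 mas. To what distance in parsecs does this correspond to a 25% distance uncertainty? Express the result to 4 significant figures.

108.7 pc

σ_d/d = σ_p/p, so the condition is σ_p/p ≤ 0.25, i.e. p ≥ σ_p/0.25.
p_min = 2.3/0.25 = 9.2 mas = 0.0092 arcsec.
d_max = 1/p_min = 1/0.0092 = 108.7 pc.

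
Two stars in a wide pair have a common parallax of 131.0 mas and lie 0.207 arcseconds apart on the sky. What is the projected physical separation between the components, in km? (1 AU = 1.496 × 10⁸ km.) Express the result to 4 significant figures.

2.364 × 10^8 km

d = 1/p = 1/0.1310″ = 7.6336 pc.
At distance d (pc), an angle of θ arcsec spans θ·d AU: s = 0.207 × 7.6336 = 1.5802 AU.
= 1.5802 × 1.496 × 10⁸ km = 2.3640 × 10^8 km.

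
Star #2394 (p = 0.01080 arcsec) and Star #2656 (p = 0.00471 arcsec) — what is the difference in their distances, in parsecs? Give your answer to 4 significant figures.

d_A = 1/0.01080″ = 92.593 pc; d_B = 1/0.004710″ = 212.31 pc.
|d_B − d_A| = |212.31 − 92.593| = 119.72 pc.

119.7 pc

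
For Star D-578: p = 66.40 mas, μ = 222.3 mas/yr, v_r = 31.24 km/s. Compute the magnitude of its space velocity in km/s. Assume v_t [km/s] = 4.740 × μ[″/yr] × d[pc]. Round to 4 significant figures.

d = 1/p = 1/0.06640″ = 15.06 pc.
μ = 222.3 mas/yr = 0.2223 ″/yr.
v_t = 4.740 μ d = 4.740 × 0.2223 × 15.06 = 15.869 km/s.
v = √(v_r² + v_t²) = √(31.24² + 15.869²) = √1227.76 = 35.039 km/s.

35.04 km/s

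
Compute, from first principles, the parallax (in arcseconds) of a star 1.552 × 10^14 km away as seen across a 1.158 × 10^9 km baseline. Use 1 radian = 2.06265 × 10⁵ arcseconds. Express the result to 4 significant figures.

θ ≈ B/d = (1.158 × 10^9) / (1.552 × 10^14) = 7.4613 × 10^-6 rad.
In arcseconds: 7.4613 × 10^-6 × 206265 = 1.539″.

1.539 arcsec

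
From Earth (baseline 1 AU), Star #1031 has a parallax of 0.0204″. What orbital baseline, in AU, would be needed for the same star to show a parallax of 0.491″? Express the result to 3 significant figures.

Parallax scales linearly with baseline: p ∝ B, so B = p_target / p_Earth × 1 AU.
B = 0.491 / 0.0204 = 24.069 AU.

24.1 AU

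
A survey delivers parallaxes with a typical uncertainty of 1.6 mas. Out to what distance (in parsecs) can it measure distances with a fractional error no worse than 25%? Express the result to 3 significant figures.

156 pc

σ_d/d = σ_p/p, so the condition is σ_p/p ≤ 0.25, i.e. p ≥ σ_p/0.25.
p_min = 1.6/0.25 = 6.4 mas = 0.0064 arcsec.
d_max = 1/p_min = 1/0.0064 = 156.25 pc.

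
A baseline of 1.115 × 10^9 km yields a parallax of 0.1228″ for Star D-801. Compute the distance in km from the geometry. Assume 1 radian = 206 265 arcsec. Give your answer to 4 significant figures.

θ = 0.1228″ = 0.1228/206265 = 5.9535 × 10^-7 rad.
d = B/θ = (1.115 × 10^9) / (5.9535 × 10^-7) = 1.8728 × 10^15 km.

1.873 × 10^15 km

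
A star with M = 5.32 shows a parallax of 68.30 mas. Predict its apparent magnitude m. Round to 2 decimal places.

d = 1/p = 1/0.06830″ = 14.641 pc.
m − M = 5 log₁₀ d − 5 = 5 log₁₀(14.641) − 5 = 5.8279 − 5 = 0.8279.
m = M + (m − M) = 5.32 + 0.8279 = 6.15.

m = 6.15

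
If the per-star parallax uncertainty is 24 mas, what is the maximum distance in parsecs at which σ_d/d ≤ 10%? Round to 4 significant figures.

4.167 pc

σ_d/d = σ_p/p, so the condition is σ_p/p ≤ 0.10, i.e. p ≥ σ_p/0.10.
p_min = 24/0.10 = 240 mas = 0.24 arcsec.
d_max = 1/p_min = 1/0.24 = 4.1667 pc.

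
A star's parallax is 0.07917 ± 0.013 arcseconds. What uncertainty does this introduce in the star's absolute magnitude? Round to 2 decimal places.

M = m − 5 log₁₀ d + 5 = m + 5 log₁₀ p + 5, so ∂M/∂p = 5/(p ln 10).
σ_M = (5/ln 10) · (σ_p/p) = 2.1715 × 0.013/0.07917 = 2.1715 × 0.1642 = 0.35656.

σ_M = 0.36 mag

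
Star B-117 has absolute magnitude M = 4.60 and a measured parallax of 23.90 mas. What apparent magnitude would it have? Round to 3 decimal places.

d = 1/p = 1/0.02390″ = 41.841 pc.
m − M = 5 log₁₀ d − 5 = 5 log₁₀(41.841) − 5 = 8.1080 − 5 = 3.1080.
m = M + (m − M) = 4.60 + 3.1080 = 7.708.

m = 7.708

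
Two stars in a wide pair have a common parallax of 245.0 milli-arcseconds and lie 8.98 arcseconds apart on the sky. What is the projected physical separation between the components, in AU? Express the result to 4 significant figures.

36.65 AU

d = 1/p = 1/0.2450″ = 4.0816 pc.
At distance d (pc), an angle of θ arcsec spans θ·d AU: s = 8.98 × 4.0816 = 36.653 AU.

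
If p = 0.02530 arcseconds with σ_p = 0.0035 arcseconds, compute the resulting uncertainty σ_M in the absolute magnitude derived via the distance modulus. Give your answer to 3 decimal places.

σ_M = 0.300 mag

M = m − 5 log₁₀ d + 5 = m + 5 log₁₀ p + 5, so ∂M/∂p = 5/(p ln 10).
σ_M = (5/ln 10) · (σ_p/p) = 2.1715 × 0.0035/0.02530 = 2.1715 × 0.13834 = 0.30041.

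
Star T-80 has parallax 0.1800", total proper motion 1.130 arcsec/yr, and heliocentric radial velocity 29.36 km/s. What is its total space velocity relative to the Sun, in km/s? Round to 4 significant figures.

d = 1/p = 1/0.1800″ = 5.5556 pc.
v_t = 4.740 μ d = 4.740 × 1.130 × 5.5556 = 29.757 km/s.
v = √(v_r² + v_t²) = √(29.36² + 29.757²) = √1747.49 = 41.803 km/s.

41.80 km/s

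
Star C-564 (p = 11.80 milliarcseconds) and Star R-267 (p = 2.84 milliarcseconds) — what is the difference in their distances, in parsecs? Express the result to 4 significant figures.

267.4 pc

d_A = 1/0.01180″ = 84.746 pc; d_B = 1/0.002840″ = 352.11 pc.
|d_B − d_A| = |352.11 − 84.746| = 267.36 pc.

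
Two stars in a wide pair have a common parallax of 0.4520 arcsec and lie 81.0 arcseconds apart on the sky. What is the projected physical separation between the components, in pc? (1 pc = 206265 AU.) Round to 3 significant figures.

0.000869 pc

d = 1/p = 1/0.4520″ = 2.2124 pc.
At distance d (pc), an angle of θ arcsec spans θ·d AU: s = 81.0 × 2.2124 = 179.2 AU.
= 179.2 / 206265 = 0.00086879 pc.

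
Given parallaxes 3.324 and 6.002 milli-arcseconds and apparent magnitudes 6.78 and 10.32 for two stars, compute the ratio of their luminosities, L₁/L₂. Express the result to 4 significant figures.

L₁/L₂ = 84.97

d₁ = 1/p₁ = 1/0.003324″ = 300.84 pc; d₂ = 1/p₂ = 1/0.006002″ = 166.61 pc.
M₁ = m₁ − 5 log₁₀ d₁ + 5 = 6.78 − 12.3917 + 5 = -0.6117.
M₂ = 10.32 − 11.1085 + 5 = 4.2115.
L₁/L₂ = 10^(0.4(M₂ − M₁)) = 10^(0.4 × 4.8232) = 10^1.92928 = 84.973.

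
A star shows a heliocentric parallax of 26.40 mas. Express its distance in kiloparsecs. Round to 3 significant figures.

p = 26.40 mas = 0.02640 arcsec.
d = 1/p = 1/0.02640 = 37.879 pc.
= 0.037879 kpc.

0.0379 kpc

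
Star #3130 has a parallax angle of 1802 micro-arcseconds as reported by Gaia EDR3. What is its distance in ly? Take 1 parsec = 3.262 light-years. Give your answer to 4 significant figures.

p = 1802 micro-arcseconds = 0.001802 arcsec.
d = 1/p = 1/0.001802 = 554.94 pc.
In light-years: 554.94 × 3.262 = 1810.2 ly.

1810 ly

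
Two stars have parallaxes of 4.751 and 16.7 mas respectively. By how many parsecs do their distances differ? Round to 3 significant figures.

151 pc

d_A = 1/0.004751″ = 210.48 pc; d_B = 1/0.01670″ = 59.88 pc.
|d_B − d_A| = |59.88 − 210.48| = 150.6 pc.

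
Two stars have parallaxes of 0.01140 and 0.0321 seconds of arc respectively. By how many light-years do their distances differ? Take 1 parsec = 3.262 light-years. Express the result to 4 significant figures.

184.5 ly

d_A = 1/0.01140″ = 87.719 pc; d_B = 1/0.03210″ = 31.153 pc.
|d_B − d_A| = |31.153 − 87.719| = 56.566 pc = 56.566 × 3.262 ly = 184.52 ly.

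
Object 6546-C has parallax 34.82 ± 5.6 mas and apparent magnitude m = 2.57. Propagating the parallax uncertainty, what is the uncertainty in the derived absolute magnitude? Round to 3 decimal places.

σ_M = 0.349 mag

M = m − 5 log₁₀ d + 5 = m + 5 log₁₀ p + 5, so ∂M/∂p = 5/(p ln 10).
σ_M = (5/ln 10) · (σ_p/p) = 2.1715 × 5.6/34.82 = 2.1715 × 0.16083 = 0.34924.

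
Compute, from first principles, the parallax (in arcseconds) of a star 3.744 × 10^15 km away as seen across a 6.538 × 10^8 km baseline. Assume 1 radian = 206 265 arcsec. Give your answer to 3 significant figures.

θ ≈ B/d = (6.538 × 10^8) / (3.744 × 10^15) = 1.7463 × 10^-7 rad.
In arcseconds: 1.7463 × 10^-7 × 206265 = 0.03602″.

0.0360 arcsec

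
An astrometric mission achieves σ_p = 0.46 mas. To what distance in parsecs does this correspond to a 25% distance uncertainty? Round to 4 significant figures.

σ_d/d = σ_p/p, so the condition is σ_p/p ≤ 0.25, i.e. p ≥ σ_p/0.25.
p_min = 0.46/0.25 = 1.84 mas = 0.00184 arcsec.
d_max = 1/p_min = 1/0.00184 = 543.48 pc.

543.5 pc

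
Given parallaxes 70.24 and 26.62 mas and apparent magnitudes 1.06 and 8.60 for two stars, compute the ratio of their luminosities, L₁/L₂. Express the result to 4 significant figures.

L₁/L₂ = 149.0

d₁ = 1/p₁ = 1/0.07024″ = 14.237 pc; d₂ = 1/p₂ = 1/0.02662″ = 37.566 pc.
M₁ = m₁ − 5 log₁₀ d₁ + 5 = 1.06 − 5.7671 + 5 = 0.2929.
M₂ = 8.60 − 7.8740 + 5 = 5.7260.
L₁/L₂ = 10^(0.4(M₂ − M₁)) = 10^(0.4 × 5.4331) = 10^2.17324 = 149.02.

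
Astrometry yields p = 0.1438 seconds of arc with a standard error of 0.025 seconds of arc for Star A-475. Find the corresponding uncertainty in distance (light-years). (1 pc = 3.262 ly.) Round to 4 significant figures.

3.944 ly

d = 1/p, so σ_d = σ_p / p².
σ_d = 0.0250 / (0.1438)² = 0.0250 / 0.020678 = 1.209 pc = 1.209 × 3.262 ly = 3.9438 ly.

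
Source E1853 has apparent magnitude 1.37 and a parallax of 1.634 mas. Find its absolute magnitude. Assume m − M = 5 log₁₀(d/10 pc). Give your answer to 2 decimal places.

M = -7.56

d = 1/p = 1/0.001634″ = 612 pc.
m − M = 5 log₁₀(612) − 5 = 13.9338 − 5 = 8.9338.
M = m − (m − M) = 1.37 − 8.9338 = -7.56.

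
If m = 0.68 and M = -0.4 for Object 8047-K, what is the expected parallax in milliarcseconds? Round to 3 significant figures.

m − M = 0.68 − (-0.4) = 1.08.
d = 10^((m−M)/5 + 1) = 10^1.216 = 16.444 pc.
p = 1/d = 1/16.444 = 0.060812 arcsec = 60.812 mas.

60.8 mas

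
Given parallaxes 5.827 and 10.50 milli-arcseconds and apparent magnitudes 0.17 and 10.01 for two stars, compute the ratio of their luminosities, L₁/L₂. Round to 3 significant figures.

d₁ = 1/p₁ = 1/0.005827″ = 171.61 pc; d₂ = 1/p₂ = 1/0.01050″ = 95.238 pc.
M₁ = m₁ − 5 log₁₀ d₁ + 5 = 0.17 − 11.1727 + 5 = -6.0027.
M₂ = 10.01 − 9.8941 + 5 = 5.1159.
L₁/L₂ = 10^(0.4(M₂ − M₁)) = 10^(0.4 × 11.1186) = 10^4.44744 = 28018.

L₁/L₂ = 28000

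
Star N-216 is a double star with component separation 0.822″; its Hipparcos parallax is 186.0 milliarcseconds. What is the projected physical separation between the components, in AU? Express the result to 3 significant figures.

4.42 AU

d = 1/p = 1/0.1860″ = 5.3763 pc.
At distance d (pc), an angle of θ arcsec spans θ·d AU: s = 0.822 × 5.3763 = 4.4193 AU.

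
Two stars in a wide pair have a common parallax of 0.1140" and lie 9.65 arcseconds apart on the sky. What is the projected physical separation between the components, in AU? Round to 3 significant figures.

d = 1/p = 1/0.1140″ = 8.7719 pc.
At distance d (pc), an angle of θ arcsec spans θ·d AU: s = 9.65 × 8.7719 = 84.649 AU.

84.6 AU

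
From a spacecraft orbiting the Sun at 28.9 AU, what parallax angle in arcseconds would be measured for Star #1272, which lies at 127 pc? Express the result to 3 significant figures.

0.228 arcsec

p (arcsec) = B (AU) / d (pc).
p = 28.9 / 127 = 0.22756 arcsec.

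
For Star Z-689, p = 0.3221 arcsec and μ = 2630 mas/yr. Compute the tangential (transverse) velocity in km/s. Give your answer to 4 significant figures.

d = 1/p = 1/0.3221″ = 3.1046 pc.
μ = 2630 mas/yr = 2.63 ″/yr.
v_t = 4.74 × μ × d = 4.74 × 2.63 × 3.1046 = 38.703 km/s.

38.70 km/s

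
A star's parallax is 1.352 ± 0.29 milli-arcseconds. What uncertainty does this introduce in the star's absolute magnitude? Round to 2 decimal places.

σ_M = 0.47 mag

M = m − 5 log₁₀ d + 5 = m + 5 log₁₀ p + 5, so ∂M/∂p = 5/(p ln 10).
σ_M = (5/ln 10) · (σ_p/p) = 2.1715 × 0.29/1.352 = 2.1715 × 0.2145 = 0.46579.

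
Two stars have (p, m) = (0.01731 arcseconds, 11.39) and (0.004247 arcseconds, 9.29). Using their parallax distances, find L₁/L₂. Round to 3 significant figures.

L₁/L₂ = 0.00870

d₁ = 1/p₁ = 1/0.01731″ = 57.77 pc; d₂ = 1/p₂ = 1/0.004247″ = 235.46 pc.
M₁ = m₁ − 5 log₁₀ d₁ + 5 = 11.39 − 8.8085 + 5 = 7.5815.
M₂ = 9.29 − 11.8596 + 5 = 2.4304.
L₁/L₂ = 10^(0.4(M₂ − M₁)) = 10^(0.4 × (-5.1511)) = 10^(-2.06044) = 0.0087008.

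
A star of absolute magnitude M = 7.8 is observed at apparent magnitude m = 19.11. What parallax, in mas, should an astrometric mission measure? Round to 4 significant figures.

m − M = 19.11 − 7.8 = 11.31.
d = 10^((m−M)/5 + 1) = 10^3.262 = 1828.1 pc.
p = 1/d = 1/1828.1 = 0.00054702 arcsec = 0.54702 mas.

0.5470 mas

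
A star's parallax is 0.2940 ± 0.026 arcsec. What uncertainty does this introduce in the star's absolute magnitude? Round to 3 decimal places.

M = m − 5 log₁₀ d + 5 = m + 5 log₁₀ p + 5, so ∂M/∂p = 5/(p ln 10).
σ_M = (5/ln 10) · (σ_p/p) = 2.1715 × 0.026/0.2940 = 2.1715 × 0.088435 = 0.19204.

σ_M = 0.192 mag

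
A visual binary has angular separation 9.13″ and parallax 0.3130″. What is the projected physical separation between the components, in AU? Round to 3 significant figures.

d = 1/p = 1/0.3130″ = 3.1949 pc.
At distance d (pc), an angle of θ arcsec spans θ·d AU: s = 9.13 × 3.1949 = 29.169 AU.

29.2 AU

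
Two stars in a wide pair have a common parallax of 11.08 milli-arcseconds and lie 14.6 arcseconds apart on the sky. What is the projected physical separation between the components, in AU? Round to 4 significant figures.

d = 1/p = 1/0.01108″ = 90.253 pc.
At distance d (pc), an angle of θ arcsec spans θ·d AU: s = 14.6 × 90.253 = 1317.7 AU.

1318 AU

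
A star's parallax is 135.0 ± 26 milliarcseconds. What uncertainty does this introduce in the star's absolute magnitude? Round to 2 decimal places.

σ_M = 0.42 mag

M = m − 5 log₁₀ d + 5 = m + 5 log₁₀ p + 5, so ∂M/∂p = 5/(p ln 10).
σ_M = (5/ln 10) · (σ_p/p) = 2.1715 × 26/135.0 = 2.1715 × 0.19259 = 0.41821.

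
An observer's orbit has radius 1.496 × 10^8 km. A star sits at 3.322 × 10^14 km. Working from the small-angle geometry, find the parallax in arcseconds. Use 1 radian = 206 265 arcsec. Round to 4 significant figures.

θ ≈ B/d = (1.496 × 10^8) / (3.322 × 10^14) = 4.5033 × 10^-7 rad.
In arcseconds: 4.5033 × 10^-7 × 206265 = 0.092887″.

0.09289 arcsec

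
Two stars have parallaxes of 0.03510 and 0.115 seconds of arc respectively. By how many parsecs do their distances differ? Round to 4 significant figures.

19.79 pc

d_A = 1/0.03510″ = 28.49 pc; d_B = 1/0.1150″ = 8.6957 pc.
|d_B − d_A| = |8.6957 − 28.49| = 19.794 pc.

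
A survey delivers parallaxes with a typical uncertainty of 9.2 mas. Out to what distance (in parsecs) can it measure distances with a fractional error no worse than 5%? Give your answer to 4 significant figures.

σ_d/d = σ_p/p, so the condition is σ_p/p ≤ 0.05, i.e. p ≥ σ_p/0.05.
p_min = 9.2/0.05 = 184 mas = 0.184 arcsec.
d_max = 1/p_min = 1/0.184 = 5.4348 pc.

5.435 pc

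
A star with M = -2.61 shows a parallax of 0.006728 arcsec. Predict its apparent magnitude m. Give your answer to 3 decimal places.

m = 3.251

d = 1/p = 1/0.006728″ = 148.63 pc.
m − M = 5 log₁₀ d − 5 = 5 log₁₀(148.63) − 5 = 10.8605 − 5 = 5.8605.
m = M + (m − M) = -2.61 + 5.8605 = 3.251.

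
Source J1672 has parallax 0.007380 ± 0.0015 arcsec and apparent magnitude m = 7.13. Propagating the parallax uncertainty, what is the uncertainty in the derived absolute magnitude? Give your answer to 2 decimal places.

σ_M = 0.44 mag

M = m − 5 log₁₀ d + 5 = m + 5 log₁₀ p + 5, so ∂M/∂p = 5/(p ln 10).
σ_M = (5/ln 10) · (σ_p/p) = 2.1715 × 0.0015/0.007380 = 2.1715 × 0.20325 = 0.44136.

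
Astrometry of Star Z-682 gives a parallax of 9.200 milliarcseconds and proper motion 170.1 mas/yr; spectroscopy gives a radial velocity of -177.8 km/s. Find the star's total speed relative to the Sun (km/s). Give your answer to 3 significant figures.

d = 1/p = 1/0.009200″ = 108.7 pc.
μ = 170.1 mas/yr = 0.1701 ″/yr.
v_t = 4.740 μ d = 4.740 × 0.1701 × 108.7 = 87.642 km/s.
v = √(v_r² + v_t²) = √((-177.8)² + 87.642²) = √39294 = 198.23 km/s.

198 km/s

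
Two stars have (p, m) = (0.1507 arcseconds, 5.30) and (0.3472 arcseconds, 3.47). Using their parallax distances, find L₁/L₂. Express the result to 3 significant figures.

d₁ = 1/p₁ = 1/0.1507″ = 6.6357 pc; d₂ = 1/p₂ = 1/0.3472″ = 2.8802 pc.
M₁ = m₁ − 5 log₁₀ d₁ + 5 = 5.30 − 4.1094 + 5 = 6.1906.
M₂ = 3.47 − 2.2971 + 5 = 6.1729.
L₁/L₂ = 10^(0.4(M₂ − M₁)) = 10^(0.4 × (-0.0177)) = 10^(-0.00708) = 0.98383.

L₁/L₂ = 0.984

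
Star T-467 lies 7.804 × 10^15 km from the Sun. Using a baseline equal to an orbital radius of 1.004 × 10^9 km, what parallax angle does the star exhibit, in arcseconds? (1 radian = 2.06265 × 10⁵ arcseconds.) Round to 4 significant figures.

0.02654 arcsec

θ ≈ B/d = (1.004 × 10^9) / (7.804 × 10^15) = 1.2865 × 10^-7 rad.
In arcseconds: 1.2865 × 10^-7 × 206265 = 0.026536″.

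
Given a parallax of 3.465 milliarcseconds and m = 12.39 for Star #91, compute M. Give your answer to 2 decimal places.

d = 1/p = 1/0.003465″ = 288.6 pc.
m − M = 5 log₁₀(288.6) − 5 = 12.3015 − 5 = 7.3015.
M = m − (m − M) = 12.39 − 7.3015 = 5.09.

M = 5.09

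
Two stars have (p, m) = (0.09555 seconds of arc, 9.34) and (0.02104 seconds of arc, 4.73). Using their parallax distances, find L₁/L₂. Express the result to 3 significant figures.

d₁ = 1/p₁ = 1/0.09555″ = 10.466 pc; d₂ = 1/p₂ = 1/0.02104″ = 47.529 pc.
M₁ = m₁ − 5 log₁₀ d₁ + 5 = 9.34 − 5.0989 + 5 = 9.2411.
M₂ = 4.73 − 8.3848 + 5 = 1.3452.
L₁/L₂ = 10^(0.4(M₂ − M₁)) = 10^(0.4 × (-7.8959)) = 10^(-3.15836) = 0.00069445.

L₁/L₂ = 0.000694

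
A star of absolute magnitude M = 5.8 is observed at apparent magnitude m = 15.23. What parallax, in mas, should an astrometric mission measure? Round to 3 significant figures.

m − M = 15.23 − 5.8 = 9.43.
d = 10^((m−M)/5 + 1) = 10^2.886 = 769.13 pc.
p = 1/d = 1/769.13 = 0.0013002 arcsec = 1.3002 mas.

1.30 mas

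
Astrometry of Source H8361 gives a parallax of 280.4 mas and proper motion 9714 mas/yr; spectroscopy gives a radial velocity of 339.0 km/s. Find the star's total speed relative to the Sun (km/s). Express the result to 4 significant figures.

376.7 km/s

d = 1/p = 1/0.2804″ = 3.5663 pc.
μ = 9714 mas/yr = 9.714 ″/yr.
v_t = 4.740 μ d = 4.740 × 9.714 × 3.5663 = 164.21 km/s.
v = √(v_r² + v_t²) = √(339.0² + 164.21²) = √141886 = 376.68 km/s.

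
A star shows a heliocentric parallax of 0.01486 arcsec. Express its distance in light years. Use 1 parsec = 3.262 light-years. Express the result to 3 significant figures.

d = 1/p = 1/0.01486 = 67.295 pc.
In light-years: 67.295 × 3.262 = 219.52 ly.

220 light years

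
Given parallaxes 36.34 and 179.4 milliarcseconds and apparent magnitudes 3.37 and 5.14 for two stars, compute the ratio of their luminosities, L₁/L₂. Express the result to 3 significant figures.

L₁/L₂ = 124

d₁ = 1/p₁ = 1/0.03634″ = 27.518 pc; d₂ = 1/p₂ = 1/0.1794″ = 5.5741 pc.
M₁ = m₁ − 5 log₁₀ d₁ + 5 = 3.37 − 7.1981 + 5 = 1.1719.
M₂ = 5.14 − 3.7309 + 5 = 6.4091.
L₁/L₂ = 10^(0.4(M₂ − M₁)) = 10^(0.4 × 5.2372) = 10^2.09488 = 124.42.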